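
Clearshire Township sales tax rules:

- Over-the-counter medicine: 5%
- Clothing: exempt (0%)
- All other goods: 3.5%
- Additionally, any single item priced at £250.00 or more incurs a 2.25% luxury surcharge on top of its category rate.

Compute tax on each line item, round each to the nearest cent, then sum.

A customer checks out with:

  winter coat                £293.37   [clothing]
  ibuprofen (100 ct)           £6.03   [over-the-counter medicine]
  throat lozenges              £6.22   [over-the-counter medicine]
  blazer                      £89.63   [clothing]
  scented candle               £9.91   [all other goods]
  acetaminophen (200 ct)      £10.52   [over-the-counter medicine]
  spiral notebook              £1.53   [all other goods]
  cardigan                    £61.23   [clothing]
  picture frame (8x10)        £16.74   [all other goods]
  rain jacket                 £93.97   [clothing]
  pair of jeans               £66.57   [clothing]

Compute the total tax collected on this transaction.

Winter coat £293.37: clothing → 0% + 2.25% surcharge = 2.25% → £6.60
Ibuprofen (100 ct) £6.03: over-the-counter medicine → 5% → £0.30
Throat lozenges £6.22: over-the-counter medicine → 5% → £0.31
Blazer £89.63: clothing → 0% → £0.00
Scented candle £9.91: all other goods → 3.5% → £0.35
Acetaminophen (200 ct) £10.52: over-the-counter medicine → 5% → £0.53
Spiral notebook £1.53: all other goods → 3.5% → £0.05
Cardigan £61.23: clothing → 0% → £0.00
Picture frame (8x10) £16.74: all other goods → 3.5% → £0.59
Rain jacket £93.97: clothing → 0% → £0.00
Pair of jeans £66.57: clothing → 0% → £0.00
Total tax = £6.60 + £0.30 + £0.31 + £0.35 + £0.53 + £0.05 + £0.59 = £8.73

£8.73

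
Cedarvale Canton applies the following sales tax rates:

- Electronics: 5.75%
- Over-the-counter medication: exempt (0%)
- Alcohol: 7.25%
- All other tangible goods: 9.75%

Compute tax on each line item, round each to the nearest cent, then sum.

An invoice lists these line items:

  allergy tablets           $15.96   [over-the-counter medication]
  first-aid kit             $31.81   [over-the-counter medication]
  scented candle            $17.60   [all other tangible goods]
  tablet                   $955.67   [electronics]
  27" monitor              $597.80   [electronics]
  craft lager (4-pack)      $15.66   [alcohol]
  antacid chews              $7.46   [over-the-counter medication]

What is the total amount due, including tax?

$1734.14

Allergy tablets $15.96: over-the-counter medication → 0% → $0.00
First-aid kit $31.81: over-the-counter medication → 0% → $0.00
Scented candle $17.60: all other tangible goods → 9.75% → $1.72
Tablet $955.67: electronics → 5.75% → $54.95
27" monitor $597.80: electronics → 5.75% → $34.37
Craft lager (4-pack) $15.66: alcohol → 7.25% → $1.14
Antacid chews $7.46: over-the-counter medication → 0% → $0.00
Subtotal = $1641.96; tax = $92.18; total due = $1734.14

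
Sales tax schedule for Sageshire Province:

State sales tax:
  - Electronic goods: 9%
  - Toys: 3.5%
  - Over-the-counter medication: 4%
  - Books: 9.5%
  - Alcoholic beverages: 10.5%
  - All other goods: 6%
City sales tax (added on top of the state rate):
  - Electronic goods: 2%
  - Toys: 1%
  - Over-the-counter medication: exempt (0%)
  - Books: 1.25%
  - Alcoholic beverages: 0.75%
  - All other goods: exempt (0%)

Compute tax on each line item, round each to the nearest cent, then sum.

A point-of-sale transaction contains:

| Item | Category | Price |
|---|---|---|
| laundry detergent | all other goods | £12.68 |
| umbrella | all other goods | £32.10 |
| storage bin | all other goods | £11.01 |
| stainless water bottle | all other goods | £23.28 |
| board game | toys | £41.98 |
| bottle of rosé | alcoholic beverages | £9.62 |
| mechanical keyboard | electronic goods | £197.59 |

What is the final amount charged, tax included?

£357.71

Laundry detergent £12.68: all other goods → 6% + 0% city = 6% → £0.76
Umbrella £32.10: all other goods → 6% + 0% city = 6% → £1.93
Storage bin £11.01: all other goods → 6% + 0% city = 6% → £0.66
Stainless water bottle £23.28: all other goods → 6% + 0% city = 6% → £1.40
Board game £41.98: toys → 3.5% + 1% city = 4.5% → £1.89
Bottle of rosé £9.62: alcoholic beverages → 10.5% + 0.75% city = 11.25% → £1.08
Mechanical keyboard £197.59: electronic goods → 9% + 2% city = 11% → £21.73
Subtotal = £328.26; tax = £29.45; total due = £357.71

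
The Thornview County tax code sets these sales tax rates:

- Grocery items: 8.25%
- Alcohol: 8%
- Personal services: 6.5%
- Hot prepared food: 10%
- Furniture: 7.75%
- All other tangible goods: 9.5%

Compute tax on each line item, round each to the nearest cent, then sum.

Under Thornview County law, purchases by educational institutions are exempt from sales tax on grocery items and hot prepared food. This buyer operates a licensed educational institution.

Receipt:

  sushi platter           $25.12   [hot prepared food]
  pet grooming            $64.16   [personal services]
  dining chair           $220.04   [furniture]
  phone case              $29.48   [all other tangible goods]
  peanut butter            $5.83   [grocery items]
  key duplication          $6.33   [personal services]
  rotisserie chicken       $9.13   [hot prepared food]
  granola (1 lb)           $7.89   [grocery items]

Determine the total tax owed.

Sushi platter $25.12: hot prepared food, buyer-exempt → 0% → $0.00
Pet grooming $64.16: personal services → 6.5% → $4.17
Dining chair $220.04: furniture → 7.75% → $17.05
Phone case $29.48: all other tangible goods → 9.5% → $2.80
Peanut butter $5.83: grocery items, buyer-exempt → 0% → $0.00
Key duplication $6.33: personal services → 6.5% → $0.41
Rotisserie chicken $9.13: hot prepared food, buyer-exempt → 0% → $0.00
Granola (1 lb) $7.89: grocery items, buyer-exempt → 0% → $0.00
Total tax = $4.17 + $17.05 + $2.80 + $0.41 = $24.43

$24.43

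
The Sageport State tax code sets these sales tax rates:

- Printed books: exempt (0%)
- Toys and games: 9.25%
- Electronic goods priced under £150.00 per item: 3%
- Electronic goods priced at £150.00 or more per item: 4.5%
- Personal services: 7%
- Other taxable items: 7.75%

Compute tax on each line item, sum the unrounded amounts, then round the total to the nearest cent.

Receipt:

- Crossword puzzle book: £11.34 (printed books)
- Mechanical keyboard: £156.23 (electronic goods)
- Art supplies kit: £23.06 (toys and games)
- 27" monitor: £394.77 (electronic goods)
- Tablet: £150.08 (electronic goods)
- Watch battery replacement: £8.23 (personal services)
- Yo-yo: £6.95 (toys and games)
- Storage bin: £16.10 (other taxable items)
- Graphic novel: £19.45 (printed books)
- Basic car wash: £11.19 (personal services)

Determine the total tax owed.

Crossword puzzle book £11.34: printed books → 0% → £0.00
Mechanical keyboard £156.23: electronic goods, £150.00 or more → 4.5% → £7.03035
Art supplies kit £23.06: toys and games → 9.25% → £2.13305
27" monitor £394.77: electronic goods, £150.00 or more → 4.5% → £17.76465
Tablet £150.08: electronic goods, £150.00 or more → 4.5% → £6.7536
Watch battery replacement £8.23: personal services → 7% → £0.5761
Yo-yo £6.95: toys and games → 9.25% → £0.642875
Storage bin £16.10: other taxable items → 7.75% → £1.24775
Graphic novel £19.45: printed books → 0% → £0.00
Basic car wash £11.19: personal services → 7% → £0.7833
Unrounded tax sum = £36.931675 → £36.93

£36.93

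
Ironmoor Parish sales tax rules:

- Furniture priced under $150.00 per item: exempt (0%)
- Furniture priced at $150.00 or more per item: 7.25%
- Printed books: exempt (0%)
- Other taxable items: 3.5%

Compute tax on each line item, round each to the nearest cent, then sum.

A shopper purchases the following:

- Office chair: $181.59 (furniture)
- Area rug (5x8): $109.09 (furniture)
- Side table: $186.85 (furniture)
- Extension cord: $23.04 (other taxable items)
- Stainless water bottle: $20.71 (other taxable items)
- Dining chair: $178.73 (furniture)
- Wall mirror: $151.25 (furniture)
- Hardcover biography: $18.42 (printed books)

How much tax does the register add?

Office chair $181.59: furniture, $150.00 or more → 7.25% → $13.17
Area rug (5x8) $109.09: furniture, under $150.00 → 0% → $0.00
Side table $186.85: furniture, $150.00 or more → 7.25% → $13.55
Extension cord $23.04: other taxable items → 3.5% → $0.81
Stainless water bottle $20.71: other taxable items → 3.5% → $0.72
Dining chair $178.73: furniture, $150.00 or more → 7.25% → $12.96
Wall mirror $151.25: furniture, $150.00 or more → 7.25% → $10.97
Hardcover biography $18.42: printed books → 0% → $0.00
Total tax = $13.17 + $13.55 + $0.81 + $0.72 + $12.96 + $10.97 = $52.18

$52.18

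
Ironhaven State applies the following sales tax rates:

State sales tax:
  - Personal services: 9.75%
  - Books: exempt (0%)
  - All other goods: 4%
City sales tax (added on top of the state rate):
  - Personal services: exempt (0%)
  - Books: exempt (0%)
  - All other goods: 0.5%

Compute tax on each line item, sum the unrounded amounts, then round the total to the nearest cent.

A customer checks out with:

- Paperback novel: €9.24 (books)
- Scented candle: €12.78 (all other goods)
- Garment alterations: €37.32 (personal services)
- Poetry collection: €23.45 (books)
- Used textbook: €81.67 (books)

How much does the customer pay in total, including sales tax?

Paperback novel €9.24: books → 0% + 0% city = 0% → €0.00
Scented candle €12.78: all other goods → 4% + 0.5% city = 4.5% → €0.5751
Garment alterations €37.32: personal services → 9.75% + 0% city = 9.75% → €3.6387
Poetry collection €23.45: books → 0% + 0% city = 0% → €0.00
Used textbook €81.67: books → 0% + 0% city = 0% → €0.00
Subtotal = €164.46; unrounded tax = €4.2138 → €4.21; total due = €168.67

€168.67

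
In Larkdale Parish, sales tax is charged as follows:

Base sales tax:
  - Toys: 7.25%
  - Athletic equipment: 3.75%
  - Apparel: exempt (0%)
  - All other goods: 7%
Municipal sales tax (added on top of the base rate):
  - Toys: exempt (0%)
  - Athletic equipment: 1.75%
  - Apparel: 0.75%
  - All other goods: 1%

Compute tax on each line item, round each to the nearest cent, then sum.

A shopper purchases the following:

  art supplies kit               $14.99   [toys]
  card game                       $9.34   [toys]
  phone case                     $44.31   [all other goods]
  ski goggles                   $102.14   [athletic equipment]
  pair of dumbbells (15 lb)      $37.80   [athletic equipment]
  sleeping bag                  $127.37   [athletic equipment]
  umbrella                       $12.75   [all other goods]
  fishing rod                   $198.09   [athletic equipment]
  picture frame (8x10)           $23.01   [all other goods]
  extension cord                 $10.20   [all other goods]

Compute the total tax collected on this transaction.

$34.59

Art supplies kit $14.99: toys → 7.25% + 0% municipal = 7.25% → $1.09
Card game $9.34: toys → 7.25% + 0% municipal = 7.25% → $0.68
Phone case $44.31: all other goods → 7% + 1% municipal = 8% → $3.54
Ski goggles $102.14: athletic equipment → 3.75% + 1.75% municipal = 5.5% → $5.62
Pair of dumbbells (15 lb) $37.80: athletic equipment → 3.75% + 1.75% municipal = 5.5% → $2.08
Sleeping bag $127.37: athletic equipment → 3.75% + 1.75% municipal = 5.5% → $7.01
Umbrella $12.75: all other goods → 7% + 1% municipal = 8% → $1.02
Fishing rod $198.09: athletic equipment → 3.75% + 1.75% municipal = 5.5% → $10.89
Picture frame (8x10) $23.01: all other goods → 7% + 1% municipal = 8% → $1.84
Extension cord $10.20: all other goods → 7% + 1% municipal = 8% → $0.82
Total tax = $1.09 + $0.68 + $3.54 + $5.62 + $2.08 + $7.01 + $1.02 + $10.89 + $1.84 + $0.82 = $34.59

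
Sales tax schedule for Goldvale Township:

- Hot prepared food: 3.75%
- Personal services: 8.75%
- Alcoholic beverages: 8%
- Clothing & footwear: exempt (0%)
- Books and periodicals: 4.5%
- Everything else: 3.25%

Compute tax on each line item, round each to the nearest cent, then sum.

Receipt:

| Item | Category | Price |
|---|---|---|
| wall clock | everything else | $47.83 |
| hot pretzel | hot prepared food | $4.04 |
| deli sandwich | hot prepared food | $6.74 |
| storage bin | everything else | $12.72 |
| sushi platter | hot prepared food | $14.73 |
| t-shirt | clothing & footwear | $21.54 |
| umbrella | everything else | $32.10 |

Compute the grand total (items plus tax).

Wall clock $47.83: everything else → 3.25% → $1.55
Hot pretzel $4.04: hot prepared food → 3.75% → $0.15
Deli sandwich $6.74: hot prepared food → 3.75% → $0.25
Storage bin $12.72: everything else → 3.25% → $0.41
Sushi platter $14.73: hot prepared food → 3.75% → $0.55
T-shirt $21.54: clothing & footwear → 0% → $0.00
Umbrella $32.10: everything else → 3.25% → $1.04
Subtotal = $139.70; tax = $3.95; total due = $143.65

$143.65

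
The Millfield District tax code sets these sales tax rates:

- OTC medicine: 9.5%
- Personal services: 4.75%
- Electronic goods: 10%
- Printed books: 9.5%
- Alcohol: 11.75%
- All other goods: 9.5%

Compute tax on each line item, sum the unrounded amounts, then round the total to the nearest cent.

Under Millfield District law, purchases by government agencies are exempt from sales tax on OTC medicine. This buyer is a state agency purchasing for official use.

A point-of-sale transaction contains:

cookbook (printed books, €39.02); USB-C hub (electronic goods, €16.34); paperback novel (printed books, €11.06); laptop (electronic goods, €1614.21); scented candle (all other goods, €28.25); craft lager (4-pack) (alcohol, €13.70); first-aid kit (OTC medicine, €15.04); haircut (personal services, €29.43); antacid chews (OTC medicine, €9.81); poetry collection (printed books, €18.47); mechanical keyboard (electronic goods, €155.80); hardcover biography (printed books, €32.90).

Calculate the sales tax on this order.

€193.96

Cookbook €39.02: printed books → 9.5% → €3.7069
USB-C hub €16.34: electronic goods → 10% → €1.634
Paperback novel €11.06: printed books → 9.5% → €1.0507
Laptop €1614.21: electronic goods → 10% → €161.421
Scented candle €28.25: all other goods → 9.5% → €2.68375
Craft lager (4-pack) €13.70: alcohol → 11.75% → €1.60975
First-aid kit €15.04: OTC medicine, buyer-exempt → 0% → €0.00
Haircut €29.43: personal services → 4.75% → €1.397925
Antacid chews €9.81: OTC medicine, buyer-exempt → 0% → €0.00
Poetry collection €18.47: printed books → 9.5% → €1.75465
Mechanical keyboard €155.80: electronic goods → 10% → €15.58
Hardcover biography €32.90: printed books → 9.5% → €3.1255
Unrounded tax sum = €193.964175 → €193.96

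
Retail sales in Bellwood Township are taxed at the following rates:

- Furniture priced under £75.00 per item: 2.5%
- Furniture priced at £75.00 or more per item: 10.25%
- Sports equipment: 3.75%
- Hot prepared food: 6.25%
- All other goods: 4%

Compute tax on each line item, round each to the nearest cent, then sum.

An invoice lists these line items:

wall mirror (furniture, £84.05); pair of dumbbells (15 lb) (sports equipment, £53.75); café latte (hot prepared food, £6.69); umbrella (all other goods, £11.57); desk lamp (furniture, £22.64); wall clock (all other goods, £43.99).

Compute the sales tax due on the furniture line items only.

Wall mirror £84.05: furniture, £75.00 or more → 10.25% → £8.62
Desk lamp £22.64: furniture, under £75.00 → 2.5% → £0.57
Tax on furniture = £8.62 + £0.57 = £9.19

£9.19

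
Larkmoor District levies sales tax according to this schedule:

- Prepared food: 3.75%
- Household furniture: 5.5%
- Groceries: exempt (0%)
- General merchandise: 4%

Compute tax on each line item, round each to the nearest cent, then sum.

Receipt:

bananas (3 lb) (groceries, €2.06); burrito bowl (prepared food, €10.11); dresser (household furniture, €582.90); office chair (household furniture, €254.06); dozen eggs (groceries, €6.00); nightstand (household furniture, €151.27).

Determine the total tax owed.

Bananas (3 lb) €2.06: groceries → 0% → €0.00
Burrito bowl €10.11: prepared food → 3.75% → €0.38
Dresser €582.90: household furniture → 5.5% → €32.06
Office chair €254.06: household furniture → 5.5% → €13.97
Dozen eggs €6.00: groceries → 0% → €0.00
Nightstand €151.27: household furniture → 5.5% → €8.32
Total tax = €0.38 + €32.06 + €13.97 + €8.32 = €54.73

€54.73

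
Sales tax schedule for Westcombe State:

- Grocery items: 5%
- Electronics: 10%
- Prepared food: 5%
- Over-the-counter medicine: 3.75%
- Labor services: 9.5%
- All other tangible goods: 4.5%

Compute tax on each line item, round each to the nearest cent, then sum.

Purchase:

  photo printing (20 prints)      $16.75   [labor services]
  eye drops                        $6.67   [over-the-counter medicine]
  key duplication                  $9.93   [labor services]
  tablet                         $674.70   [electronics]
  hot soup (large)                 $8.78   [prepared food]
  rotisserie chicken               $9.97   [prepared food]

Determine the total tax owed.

Photo printing (20 prints) $16.75: labor services → 9.5% → $1.59
Eye drops $6.67: over-the-counter medicine → 3.75% → $0.25
Key duplication $9.93: labor services → 9.5% → $0.94
Tablet $674.70: electronics → 10% → $67.47
Hot soup (large) $8.78: prepared food → 5% → $0.44
Rotisserie chicken $9.97: prepared food → 5% → $0.50
Total tax = $1.59 + $0.25 + $0.94 + $67.47 + $0.44 + $0.50 = $71.19

$71.19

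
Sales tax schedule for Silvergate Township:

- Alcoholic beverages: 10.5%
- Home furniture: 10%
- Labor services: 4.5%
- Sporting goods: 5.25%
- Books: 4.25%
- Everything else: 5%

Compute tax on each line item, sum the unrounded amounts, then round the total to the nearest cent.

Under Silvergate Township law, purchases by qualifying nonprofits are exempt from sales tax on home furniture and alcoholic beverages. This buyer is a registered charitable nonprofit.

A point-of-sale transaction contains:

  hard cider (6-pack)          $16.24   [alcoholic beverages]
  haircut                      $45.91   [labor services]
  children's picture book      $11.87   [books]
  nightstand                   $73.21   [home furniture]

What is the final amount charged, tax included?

$149.80

Hard cider (6-pack) $16.24: alcoholic beverages, buyer-exempt → 0% → $0.00
Haircut $45.91: labor services → 4.5% → $2.06595
Children's picture book $11.87: books → 4.25% → $0.504475
Nightstand $73.21: home furniture, buyer-exempt → 0% → $0.00
Subtotal = $147.23; unrounded tax = $2.570425 → $2.57; total due = $149.80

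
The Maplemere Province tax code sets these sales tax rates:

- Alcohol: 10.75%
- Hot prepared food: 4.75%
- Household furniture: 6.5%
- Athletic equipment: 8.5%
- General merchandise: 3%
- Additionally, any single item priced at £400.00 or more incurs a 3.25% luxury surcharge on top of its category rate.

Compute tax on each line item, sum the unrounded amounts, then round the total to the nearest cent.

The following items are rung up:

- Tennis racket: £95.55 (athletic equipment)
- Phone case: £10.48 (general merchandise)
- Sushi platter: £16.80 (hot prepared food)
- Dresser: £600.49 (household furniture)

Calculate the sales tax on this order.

Tennis racket £95.55: athletic equipment → 8.5% → £8.12175
Phone case £10.48: general merchandise → 3% → £0.3144
Sushi platter £16.80: hot prepared food → 4.75% → £0.798
Dresser £600.49: household furniture → 6.5% + 3.25% surcharge = 9.75% → £58.547775
Unrounded tax sum = £67.781925 → £67.78

£67.78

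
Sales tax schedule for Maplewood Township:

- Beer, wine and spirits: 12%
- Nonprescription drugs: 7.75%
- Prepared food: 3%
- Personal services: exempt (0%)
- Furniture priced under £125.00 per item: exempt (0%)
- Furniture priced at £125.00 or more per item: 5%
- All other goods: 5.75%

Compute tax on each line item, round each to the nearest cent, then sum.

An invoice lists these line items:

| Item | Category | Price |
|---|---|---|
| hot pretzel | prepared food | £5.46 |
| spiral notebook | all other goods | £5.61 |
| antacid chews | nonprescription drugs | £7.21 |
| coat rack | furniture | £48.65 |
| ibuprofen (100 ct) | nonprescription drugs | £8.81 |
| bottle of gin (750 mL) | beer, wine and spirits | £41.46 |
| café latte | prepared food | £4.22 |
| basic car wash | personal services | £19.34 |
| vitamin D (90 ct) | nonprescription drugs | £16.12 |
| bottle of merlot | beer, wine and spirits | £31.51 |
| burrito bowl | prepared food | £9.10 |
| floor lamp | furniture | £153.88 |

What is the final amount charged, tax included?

Hot pretzel £5.46: prepared food → 3% → £0.16
Spiral notebook £5.61: all other goods → 5.75% → £0.32
Antacid chews £7.21: nonprescription drugs → 7.75% → £0.56
Coat rack £48.65: furniture, under £125.00 → 0% → £0.00
Ibuprofen (100 ct) £8.81: nonprescription drugs → 7.75% → £0.68
Bottle of gin (750 mL) £41.46: beer, wine and spirits → 12% → £4.98
Café latte £4.22: prepared food → 3% → £0.13
Basic car wash £19.34: personal services → 0% → £0.00
Vitamin D (90 ct) £16.12: nonprescription drugs → 7.75% → £1.25
Bottle of merlot £31.51: beer, wine and spirits → 12% → £3.78
Burrito bowl £9.10: prepared food → 3% → £0.27
Floor lamp £153.88: furniture, £125.00 or more → 5% → £7.69
Subtotal = £351.37; tax = £19.82; total due = £371.19

£371.19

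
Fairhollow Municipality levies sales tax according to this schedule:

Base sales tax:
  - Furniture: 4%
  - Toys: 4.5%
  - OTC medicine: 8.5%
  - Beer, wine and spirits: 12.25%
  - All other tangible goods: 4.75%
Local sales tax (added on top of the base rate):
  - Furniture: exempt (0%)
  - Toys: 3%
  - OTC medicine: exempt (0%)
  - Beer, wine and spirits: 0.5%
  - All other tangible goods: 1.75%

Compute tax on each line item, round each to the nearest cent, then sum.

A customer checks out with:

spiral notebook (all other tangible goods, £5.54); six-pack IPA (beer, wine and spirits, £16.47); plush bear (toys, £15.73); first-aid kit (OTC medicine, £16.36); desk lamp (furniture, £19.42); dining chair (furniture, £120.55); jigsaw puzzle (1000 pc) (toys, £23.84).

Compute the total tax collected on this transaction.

£12.42

Spiral notebook £5.54: all other tangible goods → 4.75% + 1.75% local = 6.5% → £0.36
Six-pack IPA £16.47: beer, wine and spirits → 12.25% + 0.5% local = 12.75% → £2.10
Plush bear £15.73: toys → 4.5% + 3% local = 7.5% → £1.18
First-aid kit £16.36: OTC medicine → 8.5% + 0% local = 8.5% → £1.39
Desk lamp £19.42: furniture → 4% + 0% local = 4% → £0.78
Dining chair £120.55: furniture → 4% + 0% local = 4% → £4.82
Jigsaw puzzle (1000 pc) £23.84: toys → 4.5% + 3% local = 7.5% → £1.79
Total tax = £0.36 + £2.10 + £1.18 + £1.39 + £0.78 + £4.82 + £1.79 = £12.42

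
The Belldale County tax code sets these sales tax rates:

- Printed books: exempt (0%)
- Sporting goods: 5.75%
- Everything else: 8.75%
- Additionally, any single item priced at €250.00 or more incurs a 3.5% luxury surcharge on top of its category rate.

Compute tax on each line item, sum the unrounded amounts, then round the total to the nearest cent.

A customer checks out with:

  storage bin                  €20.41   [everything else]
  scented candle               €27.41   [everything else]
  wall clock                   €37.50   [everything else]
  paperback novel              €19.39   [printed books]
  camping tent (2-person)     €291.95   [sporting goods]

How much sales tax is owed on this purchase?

€34.47

Storage bin €20.41: everything else → 8.75% → €1.785875
Scented candle €27.41: everything else → 8.75% → €2.398375
Wall clock €37.50: everything else → 8.75% → €3.28125
Paperback novel €19.39: printed books → 0% → €0.00
Camping tent (2-person) €291.95: sporting goods → 5.75% + 3.5% surcharge = 9.25% → €27.005375
Unrounded tax sum = €34.470875 → €34.47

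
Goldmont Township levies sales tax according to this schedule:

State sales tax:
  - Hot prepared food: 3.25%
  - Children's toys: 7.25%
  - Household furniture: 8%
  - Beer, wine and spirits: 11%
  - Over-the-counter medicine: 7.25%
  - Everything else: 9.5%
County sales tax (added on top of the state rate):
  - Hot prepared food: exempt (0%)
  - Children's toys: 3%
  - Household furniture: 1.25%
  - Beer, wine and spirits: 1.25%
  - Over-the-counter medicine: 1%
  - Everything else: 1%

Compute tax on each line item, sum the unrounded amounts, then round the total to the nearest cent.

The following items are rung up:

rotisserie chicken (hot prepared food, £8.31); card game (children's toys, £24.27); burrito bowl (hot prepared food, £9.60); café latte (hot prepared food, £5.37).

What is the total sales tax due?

£3.24

Rotisserie chicken £8.31: hot prepared food → 3.25% + 0% county = 3.25% → £0.270075
Card game £24.27: children's toys → 7.25% + 3% county = 10.25% → £2.487675
Burrito bowl £9.60: hot prepared food → 3.25% + 0% county = 3.25% → £0.312
Café latte £5.37: hot prepared food → 3.25% + 0% county = 3.25% → £0.174525
Unrounded tax sum = £3.244275 → £3.24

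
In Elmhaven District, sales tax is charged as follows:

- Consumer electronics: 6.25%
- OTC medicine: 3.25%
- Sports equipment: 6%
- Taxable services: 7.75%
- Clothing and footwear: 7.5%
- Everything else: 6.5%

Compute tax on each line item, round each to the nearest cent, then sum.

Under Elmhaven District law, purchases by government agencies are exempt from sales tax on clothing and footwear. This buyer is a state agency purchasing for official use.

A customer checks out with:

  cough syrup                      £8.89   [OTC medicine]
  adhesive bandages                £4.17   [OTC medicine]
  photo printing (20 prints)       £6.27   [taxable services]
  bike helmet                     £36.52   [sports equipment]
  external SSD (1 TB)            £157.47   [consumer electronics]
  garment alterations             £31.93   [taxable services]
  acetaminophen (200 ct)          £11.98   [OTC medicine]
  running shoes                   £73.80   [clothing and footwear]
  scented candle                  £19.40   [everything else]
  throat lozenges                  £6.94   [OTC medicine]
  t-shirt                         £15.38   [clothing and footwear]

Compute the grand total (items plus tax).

Cough syrup £8.89: OTC medicine → 3.25% → £0.29
Adhesive bandages £4.17: OTC medicine → 3.25% → £0.14
Photo printing (20 prints) £6.27: taxable services → 7.75% → £0.49
Bike helmet £36.52: sports equipment → 6% → £2.19
External SSD (1 TB) £157.47: consumer electronics → 6.25% → £9.84
Garment alterations £31.93: taxable services → 7.75% → £2.47
Acetaminophen (200 ct) £11.98: OTC medicine → 3.25% → £0.39
Running shoes £73.80: clothing and footwear, buyer-exempt → 0% → £0.00
Scented candle £19.40: everything else → 6.5% → £1.26
Throat lozenges £6.94: OTC medicine → 3.25% → £0.23
T-shirt £15.38: clothing and footwear, buyer-exempt → 0% → £0.00
Subtotal = £372.75; tax = £17.30; total due = £390.05

£390.05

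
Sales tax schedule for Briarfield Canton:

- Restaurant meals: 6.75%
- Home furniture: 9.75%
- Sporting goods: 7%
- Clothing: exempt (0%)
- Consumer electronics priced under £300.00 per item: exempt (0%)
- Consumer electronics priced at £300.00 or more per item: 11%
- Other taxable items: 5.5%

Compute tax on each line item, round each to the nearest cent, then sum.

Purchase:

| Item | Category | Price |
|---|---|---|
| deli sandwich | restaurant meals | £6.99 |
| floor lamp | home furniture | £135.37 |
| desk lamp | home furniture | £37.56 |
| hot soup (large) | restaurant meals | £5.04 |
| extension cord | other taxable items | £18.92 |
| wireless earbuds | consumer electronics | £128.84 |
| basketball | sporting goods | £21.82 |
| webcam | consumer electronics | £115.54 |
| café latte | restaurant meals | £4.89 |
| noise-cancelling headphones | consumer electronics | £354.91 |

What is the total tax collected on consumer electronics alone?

Wireless earbuds £128.84: consumer electronics, under £300.00 → 0% → £0.00
Webcam £115.54: consumer electronics, under £300.00 → 0% → £0.00
Noise-cancelling headphones £354.91: consumer electronics, £300.00 or more → 11% → £39.04
Tax on consumer electronics = £0.00 + £0.00 + £39.04 = £39.04

£39.04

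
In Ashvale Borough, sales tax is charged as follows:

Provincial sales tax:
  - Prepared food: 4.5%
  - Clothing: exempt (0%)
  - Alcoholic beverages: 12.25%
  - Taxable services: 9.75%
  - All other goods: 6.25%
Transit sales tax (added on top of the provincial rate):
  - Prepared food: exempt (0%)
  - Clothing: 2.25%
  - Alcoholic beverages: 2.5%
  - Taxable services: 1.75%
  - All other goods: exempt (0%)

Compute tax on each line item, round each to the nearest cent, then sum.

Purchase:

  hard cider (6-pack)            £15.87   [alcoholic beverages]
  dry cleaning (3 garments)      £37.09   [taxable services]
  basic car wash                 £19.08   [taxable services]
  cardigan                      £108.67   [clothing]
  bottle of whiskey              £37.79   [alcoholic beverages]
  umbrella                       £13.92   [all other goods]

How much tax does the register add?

Hard cider (6-pack) £15.87: alcoholic beverages → 12.25% + 2.5% transit = 14.75% → £2.34
Dry cleaning (3 garments) £37.09: taxable services → 9.75% + 1.75% transit = 11.5% → £4.27
Basic car wash £19.08: taxable services → 9.75% + 1.75% transit = 11.5% → £2.19
Cardigan £108.67: clothing → 0% + 2.25% transit = 2.25% → £2.45
Bottle of whiskey £37.79: alcoholic beverages → 12.25% + 2.5% transit = 14.75% → £5.57
Umbrella £13.92: all other goods → 6.25% + 0% transit = 6.25% → £0.87
Total tax = £2.34 + £4.27 + £2.19 + £2.45 + £5.57 + £0.87 = £17.69

£17.69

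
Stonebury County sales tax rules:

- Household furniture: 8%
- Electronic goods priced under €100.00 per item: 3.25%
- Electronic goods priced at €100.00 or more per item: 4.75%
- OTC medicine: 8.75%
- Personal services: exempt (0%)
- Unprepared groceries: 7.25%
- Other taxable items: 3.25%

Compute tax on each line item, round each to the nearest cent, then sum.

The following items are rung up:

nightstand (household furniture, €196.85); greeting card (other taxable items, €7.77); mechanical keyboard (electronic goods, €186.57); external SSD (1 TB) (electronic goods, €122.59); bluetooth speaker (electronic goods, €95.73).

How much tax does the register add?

Nightstand €196.85: household furniture → 8% → €15.75
Greeting card €7.77: other taxable items → 3.25% → €0.25
Mechanical keyboard €186.57: electronic goods, €100.00 or more → 4.75% → €8.86
External SSD (1 TB) €122.59: electronic goods, €100.00 or more → 4.75% → €5.82
Bluetooth speaker €95.73: electronic goods, under €100.00 → 3.25% → €3.11
Total tax = €15.75 + €0.25 + €8.86 + €5.82 + €3.11 = €33.79

€33.79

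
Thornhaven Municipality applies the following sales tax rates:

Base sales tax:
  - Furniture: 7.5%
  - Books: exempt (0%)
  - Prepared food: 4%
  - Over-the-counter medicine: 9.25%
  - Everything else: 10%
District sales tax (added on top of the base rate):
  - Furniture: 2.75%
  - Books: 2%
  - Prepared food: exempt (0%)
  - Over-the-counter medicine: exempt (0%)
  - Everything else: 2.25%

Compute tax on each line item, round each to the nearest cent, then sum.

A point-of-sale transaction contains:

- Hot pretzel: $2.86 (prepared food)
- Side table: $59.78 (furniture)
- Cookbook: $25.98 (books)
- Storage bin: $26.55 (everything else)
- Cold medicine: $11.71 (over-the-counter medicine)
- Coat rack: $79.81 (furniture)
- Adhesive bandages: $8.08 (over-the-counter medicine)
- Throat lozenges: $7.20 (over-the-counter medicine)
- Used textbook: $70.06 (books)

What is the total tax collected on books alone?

$1.92

Cookbook $25.98: books → 0% + 2% district = 2% → $0.52
Used textbook $70.06: books → 0% + 2% district = 2% → $1.40
Tax on books = $0.52 + $1.40 = $1.92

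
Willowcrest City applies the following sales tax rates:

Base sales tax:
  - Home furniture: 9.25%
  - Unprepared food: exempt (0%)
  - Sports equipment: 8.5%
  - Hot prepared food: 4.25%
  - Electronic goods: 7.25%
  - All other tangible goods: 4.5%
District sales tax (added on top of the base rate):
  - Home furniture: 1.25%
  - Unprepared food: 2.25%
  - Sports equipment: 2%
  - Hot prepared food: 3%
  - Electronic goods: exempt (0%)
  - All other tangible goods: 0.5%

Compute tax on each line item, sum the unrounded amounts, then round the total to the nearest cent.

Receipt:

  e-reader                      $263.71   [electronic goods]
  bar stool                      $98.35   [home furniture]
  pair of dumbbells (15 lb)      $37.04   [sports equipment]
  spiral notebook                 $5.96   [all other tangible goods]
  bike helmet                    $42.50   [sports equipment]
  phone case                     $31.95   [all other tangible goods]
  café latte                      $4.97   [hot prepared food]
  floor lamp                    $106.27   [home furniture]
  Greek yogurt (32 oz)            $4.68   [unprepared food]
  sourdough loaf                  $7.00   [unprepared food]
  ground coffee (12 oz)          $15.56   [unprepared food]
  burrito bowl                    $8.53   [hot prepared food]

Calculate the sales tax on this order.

E-reader $263.71: electronic goods → 7.25% + 0% district = 7.25% → $19.118975
Bar stool $98.35: home furniture → 9.25% + 1.25% district = 10.5% → $10.32675
Pair of dumbbells (15 lb) $37.04: sports equipment → 8.5% + 2% district = 10.5% → $3.8892
Spiral notebook $5.96: all other tangible goods → 4.5% + 0.5% district = 5% → $0.298
Bike helmet $42.50: sports equipment → 8.5% + 2% district = 10.5% → $4.4625
Phone case $31.95: all other tangible goods → 4.5% + 0.5% district = 5% → $1.5975
Café latte $4.97: hot prepared food → 4.25% + 3% district = 7.25% → $0.360325
Floor lamp $106.27: home furniture → 9.25% + 1.25% district = 10.5% → $11.15835
Greek yogurt (32 oz) $4.68: unprepared food → 0% + 2.25% district = 2.25% → $0.1053
Sourdough loaf $7.00: unprepared food → 0% + 2.25% district = 2.25% → $0.1575
Ground coffee (12 oz) $15.56: unprepared food → 0% + 2.25% district = 2.25% → $0.3501
Burrito bowl $8.53: hot prepared food → 4.25% + 3% district = 7.25% → $0.618425
Unrounded tax sum = $52.442925 → $52.44

$52.44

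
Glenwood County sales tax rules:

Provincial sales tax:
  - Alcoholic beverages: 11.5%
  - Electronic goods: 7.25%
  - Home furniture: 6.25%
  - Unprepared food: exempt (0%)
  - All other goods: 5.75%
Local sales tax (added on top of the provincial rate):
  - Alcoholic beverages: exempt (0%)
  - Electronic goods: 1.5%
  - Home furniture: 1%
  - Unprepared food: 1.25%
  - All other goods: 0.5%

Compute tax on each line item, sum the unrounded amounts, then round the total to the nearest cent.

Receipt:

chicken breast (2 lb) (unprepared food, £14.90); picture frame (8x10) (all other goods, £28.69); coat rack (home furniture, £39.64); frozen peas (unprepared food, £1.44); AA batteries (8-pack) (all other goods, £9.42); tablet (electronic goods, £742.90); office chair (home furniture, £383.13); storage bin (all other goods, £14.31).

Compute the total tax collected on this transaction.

Chicken breast (2 lb) £14.90: unprepared food → 0% + 1.25% local = 1.25% → £0.18625
Picture frame (8x10) £28.69: all other goods → 5.75% + 0.5% local = 6.25% → £1.793125
Coat rack £39.64: home furniture → 6.25% + 1% local = 7.25% → £2.8739
Frozen peas £1.44: unprepared food → 0% + 1.25% local = 1.25% → £0.018
AA batteries (8-pack) £9.42: all other goods → 5.75% + 0.5% local = 6.25% → £0.58875
Tablet £742.90: electronic goods → 7.25% + 1.5% local = 8.75% → £65.00375
Office chair £383.13: home furniture → 6.25% + 1% local = 7.25% → £27.776925
Storage bin £14.31: all other goods → 5.75% + 0.5% local = 6.25% → £0.894375
Unrounded tax sum = £99.135075 → £99.14

£99.14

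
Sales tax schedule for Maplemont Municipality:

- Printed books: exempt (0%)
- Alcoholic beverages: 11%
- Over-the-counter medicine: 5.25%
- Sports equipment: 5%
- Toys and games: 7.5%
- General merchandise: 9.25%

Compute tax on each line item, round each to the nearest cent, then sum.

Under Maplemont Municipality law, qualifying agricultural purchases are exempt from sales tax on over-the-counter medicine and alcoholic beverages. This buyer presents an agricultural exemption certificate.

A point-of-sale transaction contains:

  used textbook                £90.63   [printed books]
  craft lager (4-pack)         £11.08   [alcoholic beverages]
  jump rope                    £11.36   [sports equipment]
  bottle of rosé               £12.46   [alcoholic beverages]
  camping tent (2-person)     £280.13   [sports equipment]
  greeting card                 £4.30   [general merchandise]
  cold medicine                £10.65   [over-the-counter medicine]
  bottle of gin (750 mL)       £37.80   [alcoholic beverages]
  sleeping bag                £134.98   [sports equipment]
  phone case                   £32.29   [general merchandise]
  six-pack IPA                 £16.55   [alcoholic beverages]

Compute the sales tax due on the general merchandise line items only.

Greeting card £4.30: general merchandise → 9.25% → £0.40
Phone case £32.29: general merchandise → 9.25% → £2.99
Tax on general merchandise = £0.40 + £2.99 = £3.39

£3.39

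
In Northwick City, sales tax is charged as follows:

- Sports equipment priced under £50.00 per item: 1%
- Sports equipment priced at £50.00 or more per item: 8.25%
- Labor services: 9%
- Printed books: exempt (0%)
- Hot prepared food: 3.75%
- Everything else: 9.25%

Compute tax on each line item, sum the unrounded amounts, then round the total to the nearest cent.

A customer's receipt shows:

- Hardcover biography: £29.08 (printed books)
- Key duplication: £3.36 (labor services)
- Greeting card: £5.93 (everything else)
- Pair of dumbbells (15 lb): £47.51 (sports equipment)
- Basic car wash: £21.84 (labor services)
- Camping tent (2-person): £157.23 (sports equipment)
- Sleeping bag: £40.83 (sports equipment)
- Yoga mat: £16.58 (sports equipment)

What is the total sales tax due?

£16.84

Hardcover biography £29.08: printed books → 0% → £0.00
Key duplication £3.36: labor services → 9% → £0.3024
Greeting card £5.93: everything else → 9.25% → £0.548525
Pair of dumbbells (15 lb) £47.51: sports equipment, under £50.00 → 1% → £0.4751
Basic car wash £21.84: labor services → 9% → £1.9656
Camping tent (2-person) £157.23: sports equipment, £50.00 or more → 8.25% → £12.971475
Sleeping bag £40.83: sports equipment, under £50.00 → 1% → £0.4083
Yoga mat £16.58: sports equipment, under £50.00 → 1% → £0.1658
Unrounded tax sum = £16.8372 → £16.84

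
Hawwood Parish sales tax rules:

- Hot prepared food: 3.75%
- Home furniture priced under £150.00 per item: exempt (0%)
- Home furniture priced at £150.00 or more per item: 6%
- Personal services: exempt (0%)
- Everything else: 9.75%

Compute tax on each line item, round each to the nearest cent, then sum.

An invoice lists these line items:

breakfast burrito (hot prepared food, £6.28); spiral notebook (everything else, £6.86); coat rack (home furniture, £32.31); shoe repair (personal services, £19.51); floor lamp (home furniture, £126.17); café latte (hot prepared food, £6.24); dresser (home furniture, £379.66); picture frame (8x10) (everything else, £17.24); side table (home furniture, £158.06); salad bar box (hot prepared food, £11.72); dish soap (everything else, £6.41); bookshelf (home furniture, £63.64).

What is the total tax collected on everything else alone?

Spiral notebook £6.86: everything else → 9.75% → £0.67
Picture frame (8x10) £17.24: everything else → 9.75% → £1.68
Dish soap £6.41: everything else → 9.75% → £0.62
Tax on everything else = £0.67 + £1.68 + £0.62 = £2.97

£2.97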